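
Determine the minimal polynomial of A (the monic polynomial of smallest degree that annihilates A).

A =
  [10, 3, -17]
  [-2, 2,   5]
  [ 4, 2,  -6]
x^3 - 6*x^2 + 12*x - 8

The characteristic polynomial is χ_A(x) = (x - 2)^3, so the eigenvalues are known. The minimal polynomial is
  m_A(x) = Π_λ (x − λ)^{k_λ}
where k_λ is the size of the *largest* Jordan block for λ (equivalently, the smallest k with (A − λI)^k v = 0 for every generalised eigenvector v of λ).

  λ = 2: largest Jordan block has size 3, contributing (x − 2)^3

So m_A(x) = (x - 2)^3 = x^3 - 6*x^2 + 12*x - 8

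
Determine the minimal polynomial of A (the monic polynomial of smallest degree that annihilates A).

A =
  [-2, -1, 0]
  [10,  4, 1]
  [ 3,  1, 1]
x^3 - 3*x^2 + 3*x - 1

The characteristic polynomial is χ_A(x) = (x - 1)^3, so the eigenvalues are known. The minimal polynomial is
  m_A(x) = Π_λ (x − λ)^{k_λ}
where k_λ is the size of the *largest* Jordan block for λ (equivalently, the smallest k with (A − λI)^k v = 0 for every generalised eigenvector v of λ).

  λ = 1: largest Jordan block has size 3, contributing (x − 1)^3

So m_A(x) = (x - 1)^3 = x^3 - 3*x^2 + 3*x - 1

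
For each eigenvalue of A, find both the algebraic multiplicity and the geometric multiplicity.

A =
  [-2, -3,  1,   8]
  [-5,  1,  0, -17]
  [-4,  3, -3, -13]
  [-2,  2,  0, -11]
λ = -4: alg = 3, geom = 1; λ = -3: alg = 1, geom = 1

Step 1 — factor the characteristic polynomial to read off the algebraic multiplicities:
  χ_A(x) = (x + 3)*(x + 4)^3

Step 2 — compute geometric multiplicities via the rank-nullity identity g(λ) = n − rank(A − λI):
  rank(A − (-4)·I) = 3, so dim ker(A − (-4)·I) = n − 3 = 1
  rank(A − (-3)·I) = 3, so dim ker(A − (-3)·I) = n − 3 = 1

Summary:
  λ = -4: algebraic multiplicity = 3, geometric multiplicity = 1
  λ = -3: algebraic multiplicity = 1, geometric multiplicity = 1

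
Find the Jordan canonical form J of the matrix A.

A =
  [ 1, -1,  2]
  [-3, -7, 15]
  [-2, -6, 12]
J_3(2)

The characteristic polynomial is
  det(x·I − A) = x^3 - 6*x^2 + 12*x - 8 = (x - 2)^3

Eigenvalues and multiplicities (the geometric multiplicity of λ is n − rank(A − λI), which equals the number of Jordan blocks for λ):
  λ = 2: algebraic multiplicity = 3, geometric multiplicity = 1

Determining the block sizes for each eigenvalue:
  λ = 2: one block (gm = 1), so the single block has size am = 3 → block sizes [3]

Assembling the blocks gives a Jordan form
J =
  [2, 1, 0]
  [0, 2, 1]
  [0, 0, 2]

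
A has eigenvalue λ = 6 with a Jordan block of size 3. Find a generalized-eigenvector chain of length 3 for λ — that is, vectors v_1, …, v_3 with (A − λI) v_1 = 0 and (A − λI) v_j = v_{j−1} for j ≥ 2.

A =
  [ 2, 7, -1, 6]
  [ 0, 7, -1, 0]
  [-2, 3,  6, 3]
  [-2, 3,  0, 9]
A Jordan chain for λ = 6 of length 3:
v_1 = (6, 2, 2, 2)ᵀ
v_2 = (-4, 0, -2, -2)ᵀ
v_3 = (1, 0, 0, 0)ᵀ

Let N = A − (6)·I. We want v_3 with N^3 v_3 = 0 but N^2 v_3 ≠ 0; then v_{j-1} := N · v_j for j = 3, …, 2.

Pick v_3 = (1, 0, 0, 0)ᵀ.
Then v_2 = N · v_3 = (-4, 0, -2, -2)ᵀ.
Then v_1 = N · v_2 = (6, 2, 2, 2)ᵀ.

Sanity check: (A − (6)·I) v_1 = (0, 0, 0, 0)ᵀ = 0. ✓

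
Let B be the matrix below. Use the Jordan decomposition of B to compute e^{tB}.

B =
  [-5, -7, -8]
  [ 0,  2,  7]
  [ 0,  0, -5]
e^{tB} =
  [exp(-5*t), -exp(2*t) + exp(-5*t), -t*exp(-5*t) - exp(2*t) + exp(-5*t)]
  [0, exp(2*t), exp(2*t) - exp(-5*t)]
  [0, 0, exp(-5*t)]

Strategy: write B = P · J · P⁻¹ where J is a Jordan canonical form, so e^{tB} = P · e^{tJ} · P⁻¹, and e^{tJ} can be computed block-by-block.

B has Jordan form
J =
  [-5,  1, 0]
  [ 0, -5, 0]
  [ 0,  0, 2]
(up to reordering of blocks).

Per-block formulas:
  For a 2×2 Jordan block J_2(-5): exp(t · J_2(-5)) = e^(-5t)·(I + t·N), where N is the 2×2 nilpotent shift.
  For a 1×1 block at λ = 2: exp(t · [2]) = [e^(2t)].

After assembling e^{tJ} and conjugating by P, we get:

e^{tB} =
  [exp(-5*t), -exp(2*t) + exp(-5*t), -t*exp(-5*t) - exp(2*t) + exp(-5*t)]
  [0, exp(2*t), exp(2*t) - exp(-5*t)]
  [0, 0, exp(-5*t)]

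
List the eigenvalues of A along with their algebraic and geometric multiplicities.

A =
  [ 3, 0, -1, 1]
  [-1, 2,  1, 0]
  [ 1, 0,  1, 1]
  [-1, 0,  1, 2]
λ = 2: alg = 4, geom = 2

Step 1 — factor the characteristic polynomial to read off the algebraic multiplicities:
  χ_A(x) = (x - 2)^4

Step 2 — compute geometric multiplicities via the rank-nullity identity g(λ) = n − rank(A − λI):
  rank(A − (2)·I) = 2, so dim ker(A − (2)·I) = n − 2 = 2

Summary:
  λ = 2: algebraic multiplicity = 4, geometric multiplicity = 2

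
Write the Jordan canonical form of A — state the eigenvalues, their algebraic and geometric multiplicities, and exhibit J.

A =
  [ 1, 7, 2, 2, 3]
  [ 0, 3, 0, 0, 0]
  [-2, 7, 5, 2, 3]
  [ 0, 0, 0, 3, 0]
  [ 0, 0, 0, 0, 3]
J_2(3) ⊕ J_1(3) ⊕ J_1(3) ⊕ J_1(3)

The characteristic polynomial is
  det(x·I − A) = x^5 - 15*x^4 + 90*x^3 - 270*x^2 + 405*x - 243 = (x - 3)^5

Eigenvalues and multiplicities (the geometric multiplicity of λ is n − rank(A − λI), which equals the number of Jordan blocks for λ):
  λ = 3: algebraic multiplicity = 5, geometric multiplicity = 4

Determining the block sizes for each eigenvalue:
  λ = 3: 4 blocks summing to 5 forces exactly one block of size 2 and the rest size 1 → block sizes [2, 1, 1, 1]

Assembling the blocks gives a Jordan form
J =
  [3, 1, 0, 0, 0]
  [0, 3, 0, 0, 0]
  [0, 0, 3, 0, 0]
  [0, 0, 0, 3, 0]
  [0, 0, 0, 0, 3]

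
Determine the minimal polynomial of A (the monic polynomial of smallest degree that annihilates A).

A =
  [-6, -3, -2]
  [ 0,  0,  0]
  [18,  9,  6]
x^2

The characteristic polynomial is χ_A(x) = x^3, so the eigenvalues are known. The minimal polynomial is
  m_A(x) = Π_λ (x − λ)^{k_λ}
where k_λ is the size of the *largest* Jordan block for λ (equivalently, the smallest k with (A − λI)^k v = 0 for every generalised eigenvector v of λ).

  λ = 0: largest Jordan block has size 2, contributing (x − 0)^2

So m_A(x) = x^2 = x^2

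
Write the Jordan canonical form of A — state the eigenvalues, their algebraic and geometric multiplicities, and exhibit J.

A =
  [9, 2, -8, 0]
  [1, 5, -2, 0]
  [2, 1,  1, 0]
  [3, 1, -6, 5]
J_3(5) ⊕ J_1(5)

The characteristic polynomial is
  det(x·I − A) = x^4 - 20*x^3 + 150*x^2 - 500*x + 625 = (x - 5)^4

Eigenvalues and multiplicities (the geometric multiplicity of λ is n − rank(A − λI), which equals the number of Jordan blocks for λ):
  λ = 5: algebraic multiplicity = 4, geometric multiplicity = 2

Determining the block sizes for each eigenvalue:
  λ = 5: with am = 4 and gm = 2, the partition is not yet determined (e.g. several partitions of 4 into 2 parts exist). Let N = A − (5)·I. Computing rank(N^1) = 2, rank(N^2) = 1, rank(N^3) = 0; the number of blocks of size ≥ j is rank(N^{j−1}) − rank(N^j), giving [2, 1, 1]. So we have 1 block(s) of size 3, 1 block(s) of size 1 → block sizes [3, 1]

Assembling the blocks gives a Jordan form
J =
  [5, 1, 0, 0]
  [0, 5, 1, 0]
  [0, 0, 5, 0]
  [0, 0, 0, 5]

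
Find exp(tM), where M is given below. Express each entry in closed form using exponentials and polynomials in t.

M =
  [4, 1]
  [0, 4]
e^{tM} =
  [exp(4*t), t*exp(4*t)]
  [0, exp(4*t)]

Strategy: write M = P · J · P⁻¹ where J is a Jordan canonical form, so e^{tM} = P · e^{tJ} · P⁻¹, and e^{tJ} can be computed block-by-block.

M has Jordan form
J =
  [4, 1]
  [0, 4]
(up to reordering of blocks).

Per-block formulas:
  For a 2×2 Jordan block J_2(4): exp(t · J_2(4)) = e^(4t)·(I + t·N), where N is the 2×2 nilpotent shift.

After assembling e^{tJ} and conjugating by P, we get:

e^{tM} =
  [exp(4*t), t*exp(4*t)]
  [0, exp(4*t)]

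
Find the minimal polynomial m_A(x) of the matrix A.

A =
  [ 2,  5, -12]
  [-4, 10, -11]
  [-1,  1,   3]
x^3 - 15*x^2 + 75*x - 125

The characteristic polynomial is χ_A(x) = (x - 5)^3, so the eigenvalues are known. The minimal polynomial is
  m_A(x) = Π_λ (x − λ)^{k_λ}
where k_λ is the size of the *largest* Jordan block for λ (equivalently, the smallest k with (A − λI)^k v = 0 for every generalised eigenvector v of λ).

  λ = 5: largest Jordan block has size 3, contributing (x − 5)^3

So m_A(x) = (x - 5)^3 = x^3 - 15*x^2 + 75*x - 125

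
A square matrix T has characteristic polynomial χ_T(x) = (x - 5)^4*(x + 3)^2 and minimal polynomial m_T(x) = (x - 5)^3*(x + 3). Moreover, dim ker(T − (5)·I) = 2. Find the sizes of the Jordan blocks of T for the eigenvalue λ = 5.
Block sizes for λ = 5: [3, 1]

Step 1 — from the characteristic polynomial, algebraic multiplicity of λ = 5 is 4. From dim ker(T − (5)·I) = 2, there are exactly 2 Jordan blocks for λ = 5.
Step 2 — from the minimal polynomial, the factor (x − 5)^3 tells us the largest block for λ = 5 has size 3.
Step 3 — with total size 4, 2 blocks, and largest block 3, the block sizes (in nonincreasing order) are [3, 1].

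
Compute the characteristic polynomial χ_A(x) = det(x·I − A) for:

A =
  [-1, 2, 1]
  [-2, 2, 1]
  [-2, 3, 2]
x^3 - 3*x^2 + 3*x - 1

Expanding det(x·I − A) (e.g. by cofactor expansion or by noting that A is similar to its Jordan form J, which has the same characteristic polynomial as A) gives
  χ_A(x) = x^3 - 3*x^2 + 3*x - 1
which factors as (x - 1)^3. The eigenvalues (with algebraic multiplicities) are λ = 1 with multiplicity 3.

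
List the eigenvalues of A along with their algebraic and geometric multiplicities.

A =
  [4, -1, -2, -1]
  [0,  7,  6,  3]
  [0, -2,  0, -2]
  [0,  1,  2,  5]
λ = 4: alg = 4, geom = 3

Step 1 — factor the characteristic polynomial to read off the algebraic multiplicities:
  χ_A(x) = (x - 4)^4

Step 2 — compute geometric multiplicities via the rank-nullity identity g(λ) = n − rank(A − λI):
  rank(A − (4)·I) = 1, so dim ker(A − (4)·I) = n − 1 = 3

Summary:
  λ = 4: algebraic multiplicity = 4, geometric multiplicity = 3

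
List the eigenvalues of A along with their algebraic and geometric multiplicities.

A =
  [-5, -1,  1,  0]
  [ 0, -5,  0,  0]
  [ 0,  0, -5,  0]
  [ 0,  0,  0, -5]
λ = -5: alg = 4, geom = 3

Step 1 — factor the characteristic polynomial to read off the algebraic multiplicities:
  χ_A(x) = (x + 5)^4

Step 2 — compute geometric multiplicities via the rank-nullity identity g(λ) = n − rank(A − λI):
  rank(A − (-5)·I) = 1, so dim ker(A − (-5)·I) = n − 1 = 3

Summary:
  λ = -5: algebraic multiplicity = 4, geometric multiplicity = 3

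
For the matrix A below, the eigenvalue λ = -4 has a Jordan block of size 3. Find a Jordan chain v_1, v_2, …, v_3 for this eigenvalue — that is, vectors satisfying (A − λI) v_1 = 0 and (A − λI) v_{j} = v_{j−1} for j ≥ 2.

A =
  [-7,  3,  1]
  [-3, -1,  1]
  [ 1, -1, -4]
A Jordan chain for λ = -4 of length 3:
v_1 = (1, 1, 0)ᵀ
v_2 = (-3, -3, 1)ᵀ
v_3 = (1, 0, 0)ᵀ

Let N = A − (-4)·I. We want v_3 with N^3 v_3 = 0 but N^2 v_3 ≠ 0; then v_{j-1} := N · v_j for j = 3, …, 2.

Pick v_3 = (1, 0, 0)ᵀ.
Then v_2 = N · v_3 = (-3, -3, 1)ᵀ.
Then v_1 = N · v_2 = (1, 1, 0)ᵀ.

Sanity check: (A − (-4)·I) v_1 = (0, 0, 0)ᵀ = 0. ✓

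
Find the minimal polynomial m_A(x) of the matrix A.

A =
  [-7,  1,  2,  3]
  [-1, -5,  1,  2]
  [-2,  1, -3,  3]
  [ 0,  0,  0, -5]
x^3 + 15*x^2 + 75*x + 125

The characteristic polynomial is χ_A(x) = (x + 5)^4, so the eigenvalues are known. The minimal polynomial is
  m_A(x) = Π_λ (x − λ)^{k_λ}
where k_λ is the size of the *largest* Jordan block for λ (equivalently, the smallest k with (A − λI)^k v = 0 for every generalised eigenvector v of λ).

  λ = -5: largest Jordan block has size 3, contributing (x + 5)^3

So m_A(x) = (x + 5)^3 = x^3 + 15*x^2 + 75*x + 125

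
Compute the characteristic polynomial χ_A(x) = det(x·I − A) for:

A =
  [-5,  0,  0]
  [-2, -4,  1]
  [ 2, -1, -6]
x^3 + 15*x^2 + 75*x + 125

Expanding det(x·I − A) (e.g. by cofactor expansion or by noting that A is similar to its Jordan form J, which has the same characteristic polynomial as A) gives
  χ_A(x) = x^3 + 15*x^2 + 75*x + 125
which factors as (x + 5)^3. The eigenvalues (with algebraic multiplicities) are λ = -5 with multiplicity 3.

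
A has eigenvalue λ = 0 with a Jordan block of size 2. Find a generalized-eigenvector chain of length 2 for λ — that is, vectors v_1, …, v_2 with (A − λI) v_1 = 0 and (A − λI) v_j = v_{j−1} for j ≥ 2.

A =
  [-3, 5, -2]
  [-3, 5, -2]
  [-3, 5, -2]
A Jordan chain for λ = 0 of length 2:
v_1 = (-3, -3, -3)ᵀ
v_2 = (1, 0, 0)ᵀ

Let N = A − (0)·I. We want v_2 with N^2 v_2 = 0 but N^1 v_2 ≠ 0; then v_{j-1} := N · v_j for j = 2, …, 2.

Pick v_2 = (1, 0, 0)ᵀ.
Then v_1 = N · v_2 = (-3, -3, -3)ᵀ.

Sanity check: (A − (0)·I) v_1 = (0, 0, 0)ᵀ = 0. ✓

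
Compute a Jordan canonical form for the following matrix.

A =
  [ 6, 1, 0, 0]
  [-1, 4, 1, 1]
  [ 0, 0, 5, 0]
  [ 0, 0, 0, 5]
J_3(5) ⊕ J_1(5)

The characteristic polynomial is
  det(x·I − A) = x^4 - 20*x^3 + 150*x^2 - 500*x + 625 = (x - 5)^4

Eigenvalues and multiplicities (the geometric multiplicity of λ is n − rank(A − λI), which equals the number of Jordan blocks for λ):
  λ = 5: algebraic multiplicity = 4, geometric multiplicity = 2

Determining the block sizes for each eigenvalue:
  λ = 5: with am = 4 and gm = 2, the partition is not yet determined (e.g. several partitions of 4 into 2 parts exist). Let N = A − (5)·I. Computing rank(N^1) = 2, rank(N^2) = 1, rank(N^3) = 0; the number of blocks of size ≥ j is rank(N^{j−1}) − rank(N^j), giving [2, 1, 1]. So we have 1 block(s) of size 3, 1 block(s) of size 1 → block sizes [3, 1]

Assembling the blocks gives a Jordan form
J =
  [5, 1, 0, 0]
  [0, 5, 1, 0]
  [0, 0, 5, 0]
  [0, 0, 0, 5]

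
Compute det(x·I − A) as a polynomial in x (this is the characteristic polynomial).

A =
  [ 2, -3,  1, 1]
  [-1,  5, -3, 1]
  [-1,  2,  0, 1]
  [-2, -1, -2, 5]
x^4 - 12*x^3 + 54*x^2 - 108*x + 81

Expanding det(x·I − A) (e.g. by cofactor expansion or by noting that A is similar to its Jordan form J, which has the same characteristic polynomial as A) gives
  χ_A(x) = x^4 - 12*x^3 + 54*x^2 - 108*x + 81
which factors as (x - 3)^4. The eigenvalues (with algebraic multiplicities) are λ = 3 with multiplicity 4.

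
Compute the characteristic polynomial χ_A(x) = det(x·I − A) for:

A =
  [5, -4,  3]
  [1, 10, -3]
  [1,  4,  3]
x^3 - 18*x^2 + 108*x - 216

Expanding det(x·I − A) (e.g. by cofactor expansion or by noting that A is similar to its Jordan form J, which has the same characteristic polynomial as A) gives
  χ_A(x) = x^3 - 18*x^2 + 108*x - 216
which factors as (x - 6)^3. The eigenvalues (with algebraic multiplicities) are λ = 6 with multiplicity 3.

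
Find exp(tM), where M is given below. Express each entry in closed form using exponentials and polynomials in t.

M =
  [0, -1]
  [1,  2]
e^{tM} =
  [-t*exp(t) + exp(t), -t*exp(t)]
  [t*exp(t), t*exp(t) + exp(t)]

Strategy: write M = P · J · P⁻¹ where J is a Jordan canonical form, so e^{tM} = P · e^{tJ} · P⁻¹, and e^{tJ} can be computed block-by-block.

M has Jordan form
J =
  [1, 1]
  [0, 1]
(up to reordering of blocks).

Per-block formulas:
  For a 2×2 Jordan block J_2(1): exp(t · J_2(1)) = e^(1t)·(I + t·N), where N is the 2×2 nilpotent shift.

After assembling e^{tJ} and conjugating by P, we get:

e^{tM} =
  [-t*exp(t) + exp(t), -t*exp(t)]
  [t*exp(t), t*exp(t) + exp(t)]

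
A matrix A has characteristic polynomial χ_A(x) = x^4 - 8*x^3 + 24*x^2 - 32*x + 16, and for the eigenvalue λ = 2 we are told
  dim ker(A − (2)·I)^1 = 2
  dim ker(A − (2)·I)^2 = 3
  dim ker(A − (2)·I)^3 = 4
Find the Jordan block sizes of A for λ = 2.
Block sizes for λ = 2: [3, 1]

From the dimensions of kernels of powers, the number of Jordan blocks of size at least j is d_j − d_{j−1} where d_j = dim ker(N^j) (with d_0 = 0). Computing the differences gives [2, 1, 1].
The number of blocks of size exactly k is (#blocks of size ≥ k) − (#blocks of size ≥ k + 1), so the partition is: 1 block(s) of size 1, 1 block(s) of size 3.
In nonincreasing order the block sizes are [3, 1].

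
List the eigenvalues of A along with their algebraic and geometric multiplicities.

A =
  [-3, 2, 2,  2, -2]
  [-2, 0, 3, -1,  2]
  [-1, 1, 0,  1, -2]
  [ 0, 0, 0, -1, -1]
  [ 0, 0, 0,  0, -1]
λ = -1: alg = 5, geom = 2

Step 1 — factor the characteristic polynomial to read off the algebraic multiplicities:
  χ_A(x) = (x + 1)^5

Step 2 — compute geometric multiplicities via the rank-nullity identity g(λ) = n − rank(A − λI):
  rank(A − (-1)·I) = 3, so dim ker(A − (-1)·I) = n − 3 = 2

Summary:
  λ = -1: algebraic multiplicity = 5, geometric multiplicity = 2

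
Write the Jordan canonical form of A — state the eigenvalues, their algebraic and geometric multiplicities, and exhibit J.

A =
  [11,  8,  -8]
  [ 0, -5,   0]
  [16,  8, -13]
J_1(-5) ⊕ J_1(-5) ⊕ J_1(3)

The characteristic polynomial is
  det(x·I − A) = x^3 + 7*x^2 - 5*x - 75 = (x - 3)*(x + 5)^2

Eigenvalues and multiplicities (the geometric multiplicity of λ is n − rank(A − λI), which equals the number of Jordan blocks for λ):
  λ = -5: algebraic multiplicity = 2, geometric multiplicity = 2
  λ = 3: algebraic multiplicity = 1, geometric multiplicity = 1

Determining the block sizes for each eigenvalue:
  λ = -5: gm = am = 2, so every block has size 1 → block sizes [1, 1]
  λ = 3: one block (gm = 1), so the single block has size am = 1 → block sizes [1]

Assembling the blocks gives a Jordan form
J =
  [-5,  0, 0]
  [ 0, -5, 0]
  [ 0,  0, 3]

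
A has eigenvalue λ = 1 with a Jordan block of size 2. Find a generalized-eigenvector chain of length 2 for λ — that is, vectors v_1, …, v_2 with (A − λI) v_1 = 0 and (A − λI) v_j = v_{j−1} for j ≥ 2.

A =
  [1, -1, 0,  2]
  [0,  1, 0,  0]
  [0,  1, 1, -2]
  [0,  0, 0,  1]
A Jordan chain for λ = 1 of length 2:
v_1 = (-1, 0, 1, 0)ᵀ
v_2 = (0, 1, 0, 0)ᵀ

Let N = A − (1)·I. We want v_2 with N^2 v_2 = 0 but N^1 v_2 ≠ 0; then v_{j-1} := N · v_j for j = 2, …, 2.

Pick v_2 = (0, 1, 0, 0)ᵀ.
Then v_1 = N · v_2 = (-1, 0, 1, 0)ᵀ.

Sanity check: (A − (1)·I) v_1 = (0, 0, 0, 0)ᵀ = 0. ✓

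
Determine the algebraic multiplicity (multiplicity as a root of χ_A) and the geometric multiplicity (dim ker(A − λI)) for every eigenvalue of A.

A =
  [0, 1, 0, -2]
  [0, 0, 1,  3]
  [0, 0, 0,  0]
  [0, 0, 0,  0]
λ = 0: alg = 4, geom = 2

Step 1 — factor the characteristic polynomial to read off the algebraic multiplicities:
  χ_A(x) = x^4

Step 2 — compute geometric multiplicities via the rank-nullity identity g(λ) = n − rank(A − λI):
  rank(A − (0)·I) = 2, so dim ker(A − (0)·I) = n − 2 = 2

Summary:
  λ = 0: algebraic multiplicity = 4, geometric multiplicity = 2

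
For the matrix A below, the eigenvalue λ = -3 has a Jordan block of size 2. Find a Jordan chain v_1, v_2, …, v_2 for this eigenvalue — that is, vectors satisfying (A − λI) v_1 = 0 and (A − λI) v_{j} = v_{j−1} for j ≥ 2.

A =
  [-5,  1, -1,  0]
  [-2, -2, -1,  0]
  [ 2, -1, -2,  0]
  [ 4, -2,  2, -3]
A Jordan chain for λ = -3 of length 2:
v_1 = (-2, -2, 2, 4)ᵀ
v_2 = (1, 0, 0, 0)ᵀ

Let N = A − (-3)·I. We want v_2 with N^2 v_2 = 0 but N^1 v_2 ≠ 0; then v_{j-1} := N · v_j for j = 2, …, 2.

Pick v_2 = (1, 0, 0, 0)ᵀ.
Then v_1 = N · v_2 = (-2, -2, 2, 4)ᵀ.

Sanity check: (A − (-3)·I) v_1 = (0, 0, 0, 0)ᵀ = 0. ✓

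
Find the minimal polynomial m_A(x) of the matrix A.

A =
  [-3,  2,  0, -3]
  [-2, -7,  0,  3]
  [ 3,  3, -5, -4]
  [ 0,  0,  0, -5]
x^2 + 10*x + 25

The characteristic polynomial is χ_A(x) = (x + 5)^4, so the eigenvalues are known. The minimal polynomial is
  m_A(x) = Π_λ (x − λ)^{k_λ}
where k_λ is the size of the *largest* Jordan block for λ (equivalently, the smallest k with (A − λI)^k v = 0 for every generalised eigenvector v of λ).

  λ = -5: largest Jordan block has size 2, contributing (x + 5)^2

So m_A(x) = (x + 5)^2 = x^2 + 10*x + 25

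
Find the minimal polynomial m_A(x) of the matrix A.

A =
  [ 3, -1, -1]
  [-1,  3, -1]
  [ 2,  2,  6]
x^2 - 8*x + 16

The characteristic polynomial is χ_A(x) = (x - 4)^3, so the eigenvalues are known. The minimal polynomial is
  m_A(x) = Π_λ (x − λ)^{k_λ}
where k_λ is the size of the *largest* Jordan block for λ (equivalently, the smallest k with (A − λI)^k v = 0 for every generalised eigenvector v of λ).

  λ = 4: largest Jordan block has size 2, contributing (x − 4)^2

So m_A(x) = (x - 4)^2 = x^2 - 8*x + 16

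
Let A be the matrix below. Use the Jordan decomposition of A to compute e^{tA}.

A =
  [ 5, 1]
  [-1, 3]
e^{tA} =
  [t*exp(4*t) + exp(4*t), t*exp(4*t)]
  [-t*exp(4*t), -t*exp(4*t) + exp(4*t)]

Strategy: write A = P · J · P⁻¹ where J is a Jordan canonical form, so e^{tA} = P · e^{tJ} · P⁻¹, and e^{tJ} can be computed block-by-block.

A has Jordan form
J =
  [4, 1]
  [0, 4]
(up to reordering of blocks).

Per-block formulas:
  For a 2×2 Jordan block J_2(4): exp(t · J_2(4)) = e^(4t)·(I + t·N), where N is the 2×2 nilpotent shift.

After assembling e^{tJ} and conjugating by P, we get:

e^{tA} =
  [t*exp(4*t) + exp(4*t), t*exp(4*t)]
  [-t*exp(4*t), -t*exp(4*t) + exp(4*t)]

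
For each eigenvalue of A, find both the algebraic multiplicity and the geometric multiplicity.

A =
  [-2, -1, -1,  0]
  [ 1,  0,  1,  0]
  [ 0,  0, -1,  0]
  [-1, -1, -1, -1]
λ = -1: alg = 4, geom = 3

Step 1 — factor the characteristic polynomial to read off the algebraic multiplicities:
  χ_A(x) = (x + 1)^4

Step 2 — compute geometric multiplicities via the rank-nullity identity g(λ) = n − rank(A − λI):
  rank(A − (-1)·I) = 1, so dim ker(A − (-1)·I) = n − 1 = 3

Summary:
  λ = -1: algebraic multiplicity = 4, geometric multiplicity = 3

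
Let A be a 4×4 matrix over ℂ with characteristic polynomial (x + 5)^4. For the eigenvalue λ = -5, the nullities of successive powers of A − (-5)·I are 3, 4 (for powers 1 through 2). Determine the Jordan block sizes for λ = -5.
Block sizes for λ = -5: [2, 1, 1]

From the dimensions of kernels of powers, the number of Jordan blocks of size at least j is d_j − d_{j−1} where d_j = dim ker(N^j) (with d_0 = 0). Computing the differences gives [3, 1].
The number of blocks of size exactly k is (#blocks of size ≥ k) − (#blocks of size ≥ k + 1), so the partition is: 2 block(s) of size 1, 1 block(s) of size 2.
In nonincreasing order the block sizes are [2, 1, 1].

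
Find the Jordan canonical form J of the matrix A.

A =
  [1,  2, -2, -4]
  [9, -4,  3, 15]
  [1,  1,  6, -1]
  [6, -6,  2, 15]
J_1(3) ⊕ J_2(5) ⊕ J_1(5)

The characteristic polynomial is
  det(x·I − A) = x^4 - 18*x^3 + 120*x^2 - 350*x + 375 = (x - 5)^3*(x - 3)

Eigenvalues and multiplicities (the geometric multiplicity of λ is n − rank(A − λI), which equals the number of Jordan blocks for λ):
  λ = 3: algebraic multiplicity = 1, geometric multiplicity = 1
  λ = 5: algebraic multiplicity = 3, geometric multiplicity = 2

Determining the block sizes for each eigenvalue:
  λ = 3: one block (gm = 1), so the single block has size am = 1 → block sizes [1]
  λ = 5: 2 blocks summing to 3 forces exactly one block of size 2 and the rest size 1 → block sizes [2, 1]

Assembling the blocks gives a Jordan form
J =
  [3, 0, 0, 0]
  [0, 5, 1, 0]
  [0, 0, 5, 0]
  [0, 0, 0, 5]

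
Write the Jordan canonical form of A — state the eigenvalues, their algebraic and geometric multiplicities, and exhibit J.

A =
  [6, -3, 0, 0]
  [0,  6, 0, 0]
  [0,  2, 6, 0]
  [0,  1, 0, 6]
J_2(6) ⊕ J_1(6) ⊕ J_1(6)

The characteristic polynomial is
  det(x·I − A) = x^4 - 24*x^3 + 216*x^2 - 864*x + 1296 = (x - 6)^4

Eigenvalues and multiplicities (the geometric multiplicity of λ is n − rank(A − λI), which equals the number of Jordan blocks for λ):
  λ = 6: algebraic multiplicity = 4, geometric multiplicity = 3

Determining the block sizes for each eigenvalue:
  λ = 6: 3 blocks summing to 4 forces exactly one block of size 2 and the rest size 1 → block sizes [2, 1, 1]

Assembling the blocks gives a Jordan form
J =
  [6, 1, 0, 0]
  [0, 6, 0, 0]
  [0, 0, 6, 0]
  [0, 0, 0, 6]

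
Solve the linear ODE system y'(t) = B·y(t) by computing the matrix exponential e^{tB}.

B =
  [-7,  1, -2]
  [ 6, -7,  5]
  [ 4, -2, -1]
e^{tB} =
  [t^2*exp(-5*t) - 2*t*exp(-5*t) + exp(-5*t), t*exp(-5*t), t^2*exp(-5*t)/2 - 2*t*exp(-5*t)]
  [-2*t^2*exp(-5*t) + 6*t*exp(-5*t), -2*t*exp(-5*t) + exp(-5*t), -t^2*exp(-5*t) + 5*t*exp(-5*t)]
  [-2*t^2*exp(-5*t) + 4*t*exp(-5*t), -2*t*exp(-5*t), -t^2*exp(-5*t) + 4*t*exp(-5*t) + exp(-5*t)]

Strategy: write B = P · J · P⁻¹ where J is a Jordan canonical form, so e^{tB} = P · e^{tJ} · P⁻¹, and e^{tJ} can be computed block-by-block.

B has Jordan form
J =
  [-5,  1,  0]
  [ 0, -5,  1]
  [ 0,  0, -5]
(up to reordering of blocks).

Per-block formulas:
  For a 3×3 Jordan block J_3(-5): exp(t · J_3(-5)) = e^(-5t)·(I + t·N + (t^2/2)·N^2), where N is the 3×3 nilpotent shift.

After assembling e^{tJ} and conjugating by P, we get:

e^{tB} =
  [t^2*exp(-5*t) - 2*t*exp(-5*t) + exp(-5*t), t*exp(-5*t), t^2*exp(-5*t)/2 - 2*t*exp(-5*t)]
  [-2*t^2*exp(-5*t) + 6*t*exp(-5*t), -2*t*exp(-5*t) + exp(-5*t), -t^2*exp(-5*t) + 5*t*exp(-5*t)]
  [-2*t^2*exp(-5*t) + 4*t*exp(-5*t), -2*t*exp(-5*t), -t^2*exp(-5*t) + 4*t*exp(-5*t) + exp(-5*t)]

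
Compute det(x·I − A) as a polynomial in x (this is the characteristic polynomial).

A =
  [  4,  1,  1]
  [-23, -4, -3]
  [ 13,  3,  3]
x^3 - 3*x^2 + 3*x - 1

Expanding det(x·I − A) (e.g. by cofactor expansion or by noting that A is similar to its Jordan form J, which has the same characteristic polynomial as A) gives
  χ_A(x) = x^3 - 3*x^2 + 3*x - 1
which factors as (x - 1)^3. The eigenvalues (with algebraic multiplicities) are λ = 1 with multiplicity 3.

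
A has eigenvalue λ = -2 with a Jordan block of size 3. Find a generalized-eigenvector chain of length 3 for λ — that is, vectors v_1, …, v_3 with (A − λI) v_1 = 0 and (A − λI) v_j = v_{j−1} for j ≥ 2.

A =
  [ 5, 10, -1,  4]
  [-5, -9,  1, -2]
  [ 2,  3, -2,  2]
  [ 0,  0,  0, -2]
A Jordan chain for λ = -2 of length 3:
v_1 = (-3, 2, -1, 0)ᵀ
v_2 = (7, -5, 2, 0)ᵀ
v_3 = (1, 0, 0, 0)ᵀ

Let N = A − (-2)·I. We want v_3 with N^3 v_3 = 0 but N^2 v_3 ≠ 0; then v_{j-1} := N · v_j for j = 3, …, 2.

Pick v_3 = (1, 0, 0, 0)ᵀ.
Then v_2 = N · v_3 = (7, -5, 2, 0)ᵀ.
Then v_1 = N · v_2 = (-3, 2, -1, 0)ᵀ.

Sanity check: (A − (-2)·I) v_1 = (0, 0, 0, 0)ᵀ = 0. ✓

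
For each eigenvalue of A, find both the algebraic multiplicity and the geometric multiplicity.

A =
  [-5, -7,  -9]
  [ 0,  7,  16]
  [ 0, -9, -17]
λ = -5: alg = 3, geom = 1

Step 1 — factor the characteristic polynomial to read off the algebraic multiplicities:
  χ_A(x) = (x + 5)^3

Step 2 — compute geometric multiplicities via the rank-nullity identity g(λ) = n − rank(A − λI):
  rank(A − (-5)·I) = 2, so dim ker(A − (-5)·I) = n − 2 = 1

Summary:
  λ = -5: algebraic multiplicity = 3, geometric multiplicity = 1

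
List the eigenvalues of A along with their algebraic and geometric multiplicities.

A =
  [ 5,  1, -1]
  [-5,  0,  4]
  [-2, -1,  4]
λ = 3: alg = 3, geom = 1

Step 1 — factor the characteristic polynomial to read off the algebraic multiplicities:
  χ_A(x) = (x - 3)^3

Step 2 — compute geometric multiplicities via the rank-nullity identity g(λ) = n − rank(A − λI):
  rank(A − (3)·I) = 2, so dim ker(A − (3)·I) = n − 2 = 1

Summary:
  λ = 3: algebraic multiplicity = 3, geometric multiplicity = 1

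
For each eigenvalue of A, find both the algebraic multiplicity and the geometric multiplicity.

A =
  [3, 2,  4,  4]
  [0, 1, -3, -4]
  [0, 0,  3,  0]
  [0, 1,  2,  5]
λ = 3: alg = 4, geom = 2

Step 1 — factor the characteristic polynomial to read off the algebraic multiplicities:
  χ_A(x) = (x - 3)^4

Step 2 — compute geometric multiplicities via the rank-nullity identity g(λ) = n − rank(A − λI):
  rank(A − (3)·I) = 2, so dim ker(A − (3)·I) = n − 2 = 2

Summary:
  λ = 3: algebraic multiplicity = 4, geometric multiplicity = 2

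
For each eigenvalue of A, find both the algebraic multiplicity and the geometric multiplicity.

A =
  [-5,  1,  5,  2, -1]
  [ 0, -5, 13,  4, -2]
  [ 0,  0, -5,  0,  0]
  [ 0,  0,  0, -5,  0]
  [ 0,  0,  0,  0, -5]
λ = -5: alg = 5, geom = 3

Step 1 — factor the characteristic polynomial to read off the algebraic multiplicities:
  χ_A(x) = (x + 5)^5

Step 2 — compute geometric multiplicities via the rank-nullity identity g(λ) = n − rank(A − λI):
  rank(A − (-5)·I) = 2, so dim ker(A − (-5)·I) = n − 2 = 3

Summary:
  λ = -5: algebraic multiplicity = 5, geometric multiplicity = 3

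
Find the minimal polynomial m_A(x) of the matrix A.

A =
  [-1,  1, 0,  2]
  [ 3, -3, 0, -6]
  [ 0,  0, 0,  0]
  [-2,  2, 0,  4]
x^2

The characteristic polynomial is χ_A(x) = x^4, so the eigenvalues are known. The minimal polynomial is
  m_A(x) = Π_λ (x − λ)^{k_λ}
where k_λ is the size of the *largest* Jordan block for λ (equivalently, the smallest k with (A − λI)^k v = 0 for every generalised eigenvector v of λ).

  λ = 0: largest Jordan block has size 2, contributing (x − 0)^2

So m_A(x) = x^2 = x^2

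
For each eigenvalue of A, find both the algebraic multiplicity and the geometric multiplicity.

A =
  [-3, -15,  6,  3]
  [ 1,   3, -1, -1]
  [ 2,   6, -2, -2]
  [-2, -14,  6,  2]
λ = 0: alg = 4, geom = 2

Step 1 — factor the characteristic polynomial to read off the algebraic multiplicities:
  χ_A(x) = x^4

Step 2 — compute geometric multiplicities via the rank-nullity identity g(λ) = n − rank(A − λI):
  rank(A − (0)·I) = 2, so dim ker(A − (0)·I) = n − 2 = 2

Summary:
  λ = 0: algebraic multiplicity = 4, geometric multiplicity = 2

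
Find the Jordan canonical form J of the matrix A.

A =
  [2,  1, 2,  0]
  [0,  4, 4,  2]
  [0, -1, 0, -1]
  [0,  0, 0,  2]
J_2(2) ⊕ J_2(2)

The characteristic polynomial is
  det(x·I − A) = x^4 - 8*x^3 + 24*x^2 - 32*x + 16 = (x - 2)^4

Eigenvalues and multiplicities (the geometric multiplicity of λ is n − rank(A − λI), which equals the number of Jordan blocks for λ):
  λ = 2: algebraic multiplicity = 4, geometric multiplicity = 2

Determining the block sizes for each eigenvalue:
  λ = 2: with am = 4 and gm = 2, the partition is not yet determined (e.g. several partitions of 4 into 2 parts exist). Let N = A − (2)·I. Computing rank(N^1) = 2, rank(N^2) = 0; the number of blocks of size ≥ j is rank(N^{j−1}) − rank(N^j), giving [2, 2]. So we have 2 block(s) of size 2 → block sizes [2, 2]

Assembling the blocks gives a Jordan form
J =
  [2, 1, 0, 0]
  [0, 2, 0, 0]
  [0, 0, 2, 1]
  [0, 0, 0, 2]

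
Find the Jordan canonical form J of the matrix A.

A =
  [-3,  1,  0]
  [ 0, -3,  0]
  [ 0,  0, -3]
J_2(-3) ⊕ J_1(-3)

The characteristic polynomial is
  det(x·I − A) = x^3 + 9*x^2 + 27*x + 27 = (x + 3)^3

Eigenvalues and multiplicities (the geometric multiplicity of λ is n − rank(A − λI), which equals the number of Jordan blocks for λ):
  λ = -3: algebraic multiplicity = 3, geometric multiplicity = 2

Determining the block sizes for each eigenvalue:
  λ = -3: 2 blocks summing to 3 forces exactly one block of size 2 and the rest size 1 → block sizes [2, 1]

Assembling the blocks gives a Jordan form
J =
  [-3,  1,  0]
  [ 0, -3,  0]
  [ 0,  0, -3]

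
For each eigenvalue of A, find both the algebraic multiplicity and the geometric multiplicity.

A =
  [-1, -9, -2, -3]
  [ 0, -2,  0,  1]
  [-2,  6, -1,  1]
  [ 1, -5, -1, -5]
λ = -3: alg = 1, geom = 1; λ = -2: alg = 3, geom = 1

Step 1 — factor the characteristic polynomial to read off the algebraic multiplicities:
  χ_A(x) = (x + 2)^3*(x + 3)

Step 2 — compute geometric multiplicities via the rank-nullity identity g(λ) = n − rank(A − λI):
  rank(A − (-3)·I) = 3, so dim ker(A − (-3)·I) = n − 3 = 1
  rank(A − (-2)·I) = 3, so dim ker(A − (-2)·I) = n − 3 = 1

Summary:
  λ = -3: algebraic multiplicity = 1, geometric multiplicity = 1
  λ = -2: algebraic multiplicity = 3, geometric multiplicity = 1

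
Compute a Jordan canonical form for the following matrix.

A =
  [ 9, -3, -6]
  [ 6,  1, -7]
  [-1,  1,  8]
J_3(6)

The characteristic polynomial is
  det(x·I − A) = x^3 - 18*x^2 + 108*x - 216 = (x - 6)^3

Eigenvalues and multiplicities (the geometric multiplicity of λ is n − rank(A − λI), which equals the number of Jordan blocks for λ):
  λ = 6: algebraic multiplicity = 3, geometric multiplicity = 1

Determining the block sizes for each eigenvalue:
  λ = 6: one block (gm = 1), so the single block has size am = 3 → block sizes [3]

Assembling the blocks gives a Jordan form
J =
  [6, 1, 0]
  [0, 6, 1]
  [0, 0, 6]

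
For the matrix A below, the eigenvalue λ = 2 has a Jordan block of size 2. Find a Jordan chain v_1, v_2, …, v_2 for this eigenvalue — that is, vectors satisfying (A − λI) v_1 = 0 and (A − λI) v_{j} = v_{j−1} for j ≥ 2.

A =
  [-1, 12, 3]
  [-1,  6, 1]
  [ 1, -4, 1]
A Jordan chain for λ = 2 of length 2:
v_1 = (-3, -1, 1)ᵀ
v_2 = (1, 0, 0)ᵀ

Let N = A − (2)·I. We want v_2 with N^2 v_2 = 0 but N^1 v_2 ≠ 0; then v_{j-1} := N · v_j for j = 2, …, 2.

Pick v_2 = (1, 0, 0)ᵀ.
Then v_1 = N · v_2 = (-3, -1, 1)ᵀ.

Sanity check: (A − (2)·I) v_1 = (0, 0, 0)ᵀ = 0. ✓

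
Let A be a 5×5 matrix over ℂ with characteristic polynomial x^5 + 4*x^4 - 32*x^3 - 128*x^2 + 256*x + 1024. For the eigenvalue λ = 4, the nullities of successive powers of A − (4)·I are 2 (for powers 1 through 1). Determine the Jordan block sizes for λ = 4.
Block sizes for λ = 4: [1, 1]

From the dimensions of kernels of powers, the number of Jordan blocks of size at least j is d_j − d_{j−1} where d_j = dim ker(N^j) (with d_0 = 0). Computing the differences gives [2].
The number of blocks of size exactly k is (#blocks of size ≥ k) − (#blocks of size ≥ k + 1), so the partition is: 2 block(s) of size 1.
In nonincreasing order the block sizes are [1, 1].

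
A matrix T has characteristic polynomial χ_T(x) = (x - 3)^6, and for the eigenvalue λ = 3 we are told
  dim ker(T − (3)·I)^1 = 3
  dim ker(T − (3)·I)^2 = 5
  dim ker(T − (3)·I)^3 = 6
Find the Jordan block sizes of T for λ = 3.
Block sizes for λ = 3: [3, 2, 1]

From the dimensions of kernels of powers, the number of Jordan blocks of size at least j is d_j − d_{j−1} where d_j = dim ker(N^j) (with d_0 = 0). Computing the differences gives [3, 2, 1].
The number of blocks of size exactly k is (#blocks of size ≥ k) − (#blocks of size ≥ k + 1), so the partition is: 1 block(s) of size 1, 1 block(s) of size 2, 1 block(s) of size 3.
In nonincreasing order the block sizes are [3, 2, 1].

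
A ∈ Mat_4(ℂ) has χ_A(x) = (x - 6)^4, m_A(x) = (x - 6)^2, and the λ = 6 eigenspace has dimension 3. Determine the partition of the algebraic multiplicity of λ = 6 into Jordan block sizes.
Block sizes for λ = 6: [2, 1, 1]

Step 1 — from the characteristic polynomial, algebraic multiplicity of λ = 6 is 4. From dim ker(A − (6)·I) = 3, there are exactly 3 Jordan blocks for λ = 6.
Step 2 — from the minimal polynomial, the factor (x − 6)^2 tells us the largest block for λ = 6 has size 2.
Step 3 — with total size 4, 3 blocks, and largest block 2, the block sizes (in nonincreasing order) are [2, 1, 1].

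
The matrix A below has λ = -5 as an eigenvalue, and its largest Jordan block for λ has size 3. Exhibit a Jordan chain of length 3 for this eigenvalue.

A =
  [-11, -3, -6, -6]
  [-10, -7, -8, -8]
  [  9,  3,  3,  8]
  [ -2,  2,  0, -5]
A Jordan chain for λ = -5 of length 3:
v_1 = (24, 24, -28, -8)ᵀ
v_2 = (-6, -10, 9, -2)ᵀ
v_3 = (1, 0, 0, 0)ᵀ

Let N = A − (-5)·I. We want v_3 with N^3 v_3 = 0 but N^2 v_3 ≠ 0; then v_{j-1} := N · v_j for j = 3, …, 2.

Pick v_3 = (1, 0, 0, 0)ᵀ.
Then v_2 = N · v_3 = (-6, -10, 9, -2)ᵀ.
Then v_1 = N · v_2 = (24, 24, -28, -8)ᵀ.

Sanity check: (A − (-5)·I) v_1 = (0, 0, 0, 0)ᵀ = 0. ✓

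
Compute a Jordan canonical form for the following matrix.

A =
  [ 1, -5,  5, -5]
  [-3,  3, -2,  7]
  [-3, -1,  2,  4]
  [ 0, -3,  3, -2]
J_2(1) ⊕ J_2(1)

The characteristic polynomial is
  det(x·I − A) = x^4 - 4*x^3 + 6*x^2 - 4*x + 1 = (x - 1)^4

Eigenvalues and multiplicities (the geometric multiplicity of λ is n − rank(A − λI), which equals the number of Jordan blocks for λ):
  λ = 1: algebraic multiplicity = 4, geometric multiplicity = 2

Determining the block sizes for each eigenvalue:
  λ = 1: with am = 4 and gm = 2, the partition is not yet determined (e.g. several partitions of 4 into 2 parts exist). Let N = A − (1)·I. Computing rank(N^1) = 2, rank(N^2) = 0; the number of blocks of size ≥ j is rank(N^{j−1}) − rank(N^j), giving [2, 2]. So we have 2 block(s) of size 2 → block sizes [2, 2]

Assembling the blocks gives a Jordan form
J =
  [1, 1, 0, 0]
  [0, 1, 0, 0]
  [0, 0, 1, 1]
  [0, 0, 0, 1]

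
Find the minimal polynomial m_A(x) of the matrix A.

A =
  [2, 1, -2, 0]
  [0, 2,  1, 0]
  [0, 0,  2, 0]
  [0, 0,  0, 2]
x^3 - 6*x^2 + 12*x - 8

The characteristic polynomial is χ_A(x) = (x - 2)^4, so the eigenvalues are known. The minimal polynomial is
  m_A(x) = Π_λ (x − λ)^{k_λ}
where k_λ is the size of the *largest* Jordan block for λ (equivalently, the smallest k with (A − λI)^k v = 0 for every generalised eigenvector v of λ).

  λ = 2: largest Jordan block has size 3, contributing (x − 2)^3

So m_A(x) = (x - 2)^3 = x^3 - 6*x^2 + 12*x - 8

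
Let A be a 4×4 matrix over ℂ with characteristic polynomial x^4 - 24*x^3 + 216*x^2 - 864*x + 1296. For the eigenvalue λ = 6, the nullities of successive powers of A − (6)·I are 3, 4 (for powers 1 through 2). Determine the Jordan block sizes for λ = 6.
Block sizes for λ = 6: [2, 1, 1]

From the dimensions of kernels of powers, the number of Jordan blocks of size at least j is d_j − d_{j−1} where d_j = dim ker(N^j) (with d_0 = 0). Computing the differences gives [3, 1].
The number of blocks of size exactly k is (#blocks of size ≥ k) − (#blocks of size ≥ k + 1), so the partition is: 2 block(s) of size 1, 1 block(s) of size 2.
In nonincreasing order the block sizes are [2, 1, 1].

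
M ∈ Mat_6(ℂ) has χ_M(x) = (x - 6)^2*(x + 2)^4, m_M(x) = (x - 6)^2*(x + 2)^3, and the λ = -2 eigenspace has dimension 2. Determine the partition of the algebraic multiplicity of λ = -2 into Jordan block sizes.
Block sizes for λ = -2: [3, 1]

Step 1 — from the characteristic polynomial, algebraic multiplicity of λ = -2 is 4. From dim ker(M − (-2)·I) = 2, there are exactly 2 Jordan blocks for λ = -2.
Step 2 — from the minimal polynomial, the factor (x + 2)^3 tells us the largest block for λ = -2 has size 3.
Step 3 — with total size 4, 2 blocks, and largest block 3, the block sizes (in nonincreasing order) are [3, 1].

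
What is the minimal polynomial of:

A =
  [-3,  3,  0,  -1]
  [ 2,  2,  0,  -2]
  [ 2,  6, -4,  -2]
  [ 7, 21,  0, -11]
x^2 + 8*x + 16

The characteristic polynomial is χ_A(x) = (x + 4)^4, so the eigenvalues are known. The minimal polynomial is
  m_A(x) = Π_λ (x − λ)^{k_λ}
where k_λ is the size of the *largest* Jordan block for λ (equivalently, the smallest k with (A − λI)^k v = 0 for every generalised eigenvector v of λ).

  λ = -4: largest Jordan block has size 2, contributing (x + 4)^2

So m_A(x) = (x + 4)^2 = x^2 + 8*x + 16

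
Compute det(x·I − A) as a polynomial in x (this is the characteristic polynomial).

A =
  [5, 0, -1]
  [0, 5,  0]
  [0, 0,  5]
x^3 - 15*x^2 + 75*x - 125

Expanding det(x·I − A) (e.g. by cofactor expansion or by noting that A is similar to its Jordan form J, which has the same characteristic polynomial as A) gives
  χ_A(x) = x^3 - 15*x^2 + 75*x - 125
which factors as (x - 5)^3. The eigenvalues (with algebraic multiplicities) are λ = 5 with multiplicity 3.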